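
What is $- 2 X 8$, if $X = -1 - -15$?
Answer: $-224$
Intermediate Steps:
$X = 14$ ($X = -1 + 15 = 14$)
$- 2 X 8 = \left(-2\right) 14 \cdot 8 = \left(-28\right) 8 = -224$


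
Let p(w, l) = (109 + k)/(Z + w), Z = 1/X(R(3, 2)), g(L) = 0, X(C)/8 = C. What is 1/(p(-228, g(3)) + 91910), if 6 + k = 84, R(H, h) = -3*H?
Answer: 16417/1508873006 ≈ 1.0880e-5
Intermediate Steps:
X(C) = 8*C
Z = -1/72 (Z = 1/(8*(-3*3)) = 1/(8*(-9)) = 1/(-72) = -1/72 ≈ -0.013889)
k = 78 (k = -6 + 84 = 78)
p(w, l) = 187/(-1/72 + w) (p(w, l) = (109 + 78)/(-1/72 + w) = 187/(-1/72 + w))
1/(p(-228, g(3)) + 91910) = 1/(13464/(-1 + 72*(-228)) + 91910) = 1/(13464/(-1 - 16416) + 91910) = 1/(13464/(-16417) + 91910) = 1/(13464*(-1/16417) + 91910) = 1/(-13464/16417 + 91910) = 1/(1508873006/16417) = 16417/1508873006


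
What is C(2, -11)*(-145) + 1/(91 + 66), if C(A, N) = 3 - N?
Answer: -318709/157 ≈ -2030.0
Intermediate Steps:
C(2, -11)*(-145) + 1/(91 + 66) = (3 - 1*(-11))*(-145) + 1/(91 + 66) = (3 + 11)*(-145) + 1/157 = 14*(-145) + 1/157 = -2030 + 1/157 = -318709/157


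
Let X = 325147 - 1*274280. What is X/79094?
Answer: 50867/79094 ≈ 0.64312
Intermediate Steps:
X = 50867 (X = 325147 - 274280 = 50867)
X/79094 = 50867/79094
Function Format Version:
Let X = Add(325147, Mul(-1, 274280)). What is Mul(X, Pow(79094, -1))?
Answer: Rational(50867, 79094) ≈ 0.64312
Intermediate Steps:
X = 50867 (X = Add(325147, -274280) = 50867)
Mul(X, Pow(79094, -1)) = Mul(50867, Pow(79094, -1)) = Mul(50867, Rational(1, 79094)) = Rational(50867, 79094)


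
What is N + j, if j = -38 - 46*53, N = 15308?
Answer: 12832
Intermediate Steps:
j = -2476 (j = -38 - 2438 = -2476)
N + j = 15308 - 2476 = 12832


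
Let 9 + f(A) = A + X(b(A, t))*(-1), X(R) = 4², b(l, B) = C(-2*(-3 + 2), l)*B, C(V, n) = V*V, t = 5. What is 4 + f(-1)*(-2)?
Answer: 56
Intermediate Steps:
C(V, n) = V²
b(l, B) = 4*B (b(l, B) = (-2*(-3 + 2))²*B = (-2*(-1))²*B = 2²*B = 4*B)
X(R) = 16
f(A) = -25 + A (f(A) = -9 + (A + 16*(-1)) = -9 + (A - 16) = -9 + (-16 + A) = -25 + A)
4 + f(-1)*(-2) = 4 + (-25 - 1)*(-2) = 4 - 26*(-2) = 4 + 52 = 56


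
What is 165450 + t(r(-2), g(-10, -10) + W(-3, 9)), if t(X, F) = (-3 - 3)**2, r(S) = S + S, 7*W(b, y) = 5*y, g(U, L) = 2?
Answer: 165486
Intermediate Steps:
W(b, y) = 5*y/7 (W(b, y) = (5*y)/7 = 5*y/7)
r(S) = 2*S
t(X, F) = 36 (t(X, F) = (-6)**2 = 36)
165450 + t(r(-2), g(-10, -10) + W(-3, 9)) = 165450 + 36 = 165486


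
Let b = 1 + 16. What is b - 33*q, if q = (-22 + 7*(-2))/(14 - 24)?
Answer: -509/5 ≈ -101.80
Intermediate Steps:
b = 17
q = 18/5 (q = (-22 - 14)/(-10) = -36*(-1/10) = 18/5 ≈ 3.6000)
b - 33*q = 17 - 33*18/5 = 17 - 594/5 = -509/5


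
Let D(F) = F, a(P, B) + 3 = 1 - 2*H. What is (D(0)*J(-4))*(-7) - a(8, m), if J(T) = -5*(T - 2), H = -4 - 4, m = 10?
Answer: -14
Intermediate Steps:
H = -8
a(P, B) = 14 (a(P, B) = -3 + (1 - 2*(-8)) = -3 + (1 + 16) = -3 + 17 = 14)
J(T) = 10 - 5*T (J(T) = -5*(-2 + T) = 10 - 5*T)
(D(0)*J(-4))*(-7) - a(8, m) = (0*(10 - 5*(-4)))*(-7) - 1*14 = (0*(10 + 20))*(-7) - 14 = (0*30)*(-7) - 14 = 0*(-7) - 14 = 0 - 14 = -14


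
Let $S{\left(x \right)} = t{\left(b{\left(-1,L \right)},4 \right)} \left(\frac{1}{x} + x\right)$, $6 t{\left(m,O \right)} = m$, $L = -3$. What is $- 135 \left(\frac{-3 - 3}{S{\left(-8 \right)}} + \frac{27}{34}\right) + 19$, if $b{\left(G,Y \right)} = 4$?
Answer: $- \frac{105083}{442} \approx -237.74$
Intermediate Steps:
$t{\left(m,O \right)} = \frac{m}{6}$
$S{\left(x \right)} = \frac{2 x}{3} + \frac{2}{3 x}$ ($S{\left(x \right)} = \frac{1}{6} \cdot 4 \left(\frac{1}{x} + x\right) = \frac{2 \left(x + \frac{1}{x}\right)}{3} = \frac{2 x}{3} + \frac{2}{3 x}$)
$- 135 \left(\frac{-3 - 3}{S{\left(-8 \right)}} + \frac{27}{34}\right) + 19 = - 135 \left(\frac{-3 - 3}{\frac{2}{3} \frac{1}{-8} \left(1 + \left(-8\right)^{2}\right)} + \frac{27}{34}\right) + 19 = - 135 \left(\frac{-3 - 3}{\frac{2}{3} \left(- \frac{1}{8}\right) \left(1 + 64\right)} + 27 \cdot \frac{1}{34}\right) + 19 = - 135 \left(- \frac{6}{\frac{2}{3} \left(- \frac{1}{8}\right) 65} + \frac{27}{34}\right) + 19 = - 135 \left(- \frac{6}{- \frac{65}{12}} + \frac{27}{34}\right) + 19 = - 135 \left(\left(-6\right) \left(- \frac{12}{65}\right) + \frac{27}{34}\right) + 19 = - 135 \left(\frac{72}{65} + \frac{27}{34}\right) + 19 = \left(-135\right) \frac{4203}{2210} + 19 = - \frac{113481}{442} + 19 = - \frac{105083}{442}$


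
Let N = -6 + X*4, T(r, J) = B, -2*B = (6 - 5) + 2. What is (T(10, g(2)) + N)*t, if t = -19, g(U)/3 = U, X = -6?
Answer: 1197/2 ≈ 598.50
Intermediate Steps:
g(U) = 3*U
B = -3/2 (B = -((6 - 5) + 2)/2 = -(1 + 2)/2 = -½*3 = -3/2 ≈ -1.5000)
T(r, J) = -3/2
N = -30 (N = -6 - 6*4 = -6 - 24 = -30)
(T(10, g(2)) + N)*t = (-3/2 - 30)*(-19) = -63/2*(-19) = 1197/2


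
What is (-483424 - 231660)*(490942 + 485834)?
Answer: -698476889184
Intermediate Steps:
(-483424 - 231660)*(490942 + 485834) = -715084*976776 = -698476889184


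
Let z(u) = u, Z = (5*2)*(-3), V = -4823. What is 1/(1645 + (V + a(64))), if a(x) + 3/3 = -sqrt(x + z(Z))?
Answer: -187/594471 + sqrt(34)/10106007 ≈ -0.00031399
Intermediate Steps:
Z = -30 (Z = 10*(-3) = -30)
a(x) = -1 - sqrt(-30 + x) (a(x) = -1 - sqrt(x - 30) = -1 - sqrt(-30 + x))
1/(1645 + (V + a(64))) = 1/(1645 + (-4823 + (-1 - sqrt(-30 + 64)))) = 1/(1645 + (-4823 + (-1 - sqrt(34)))) = 1/(1645 + (-4824 - sqrt(34))) = 1/(-3179 - sqrt(34))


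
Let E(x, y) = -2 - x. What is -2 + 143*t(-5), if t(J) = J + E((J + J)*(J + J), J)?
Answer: -15303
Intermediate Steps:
t(J) = -2 + J - 4*J**2 (t(J) = J + (-2 - (J + J)*(J + J)) = J + (-2 - 2*J*2*J) = J + (-2 - 4*J**2) = -2 + J - 4*J**2)
-2 + 143*t(-5) = -2 + 143*(-2 - 5 - 4*(-5)**2) = -2 + 143*(-2 - 5 - 4*25) = -2 + 143*(-2 - 5 - 100) = -2 + 143*(-107) = -2 - 15301 = -15303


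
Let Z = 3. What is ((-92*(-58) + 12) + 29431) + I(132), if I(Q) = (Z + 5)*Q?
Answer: 35835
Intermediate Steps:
I(Q) = 8*Q (I(Q) = (3 + 5)*Q = 8*Q)
((-92*(-58) + 12) + 29431) + I(132) = ((-92*(-58) + 12) + 29431) + 8*132 = ((5336 + 12) + 29431) + 1056 = (5348 + 29431) + 1056 = 34779 + 1056 = 35835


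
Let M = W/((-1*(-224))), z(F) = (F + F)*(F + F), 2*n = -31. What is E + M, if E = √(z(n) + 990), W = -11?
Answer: -11/224 + √1951 ≈ 44.121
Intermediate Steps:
n = -31/2 (n = (½)*(-31) = -31/2 ≈ -15.500)
z(F) = 4*F² (z(F) = (2*F)*(2*F) = 4*F²)
M = -11/224 (M = -11/((-1*(-224))) = -11/224 ≈ -0.049107)
E = √1951 (E = √(4*(-31/2)² + 990) = √(4*(961/4) + 990) = √(961 + 990) = √1951 ≈ 44.170)
E + M = √1951 - 11/224 = -11/224 + √1951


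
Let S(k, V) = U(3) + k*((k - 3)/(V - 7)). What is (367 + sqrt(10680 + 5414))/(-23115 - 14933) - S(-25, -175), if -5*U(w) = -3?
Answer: 8004273/2473120 - sqrt(16094)/38048 ≈ 3.2332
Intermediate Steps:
U(w) = 3/5 (U(w) = -1/5*(-3) = 3/5)
S(k, V) = 3/5 + k*(-3 + k)/(-7 + V) (S(k, V) = 3/5 + k*((k - 3)/(V - 7)) = 3/5 + k*((-3 + k)/(-7 + V)) = 3/5 + k*(-3 + k)/(-7 + V))
(367 + sqrt(10680 + 5414))/(-23115 - 14933) - S(-25, -175) = (367 + sqrt(10680 + 5414))/(-23115 - 14933) - (-21 - 15*(-25) + 3*(-175) + 5*(-25)**2)/(5*(-7 - 175)) = (367 + sqrt(16094))/(-38048) - (-21 + 375 - 525 + 5*625)/(5*(-182)) = (367 + sqrt(16094))*(-1/38048) - (-1)*(-21 + 375 - 525 + 3125)/(5*182) = (-367/38048 - sqrt(16094)/38048) - (-1)*2954/(5*182) = (-367/38048 - sqrt(16094)/38048) - 1*(-211/65) = (-367/38048 - sqrt(16094)/38048) + 211/65 = 8004273/2473120 - sqrt(16094)/38048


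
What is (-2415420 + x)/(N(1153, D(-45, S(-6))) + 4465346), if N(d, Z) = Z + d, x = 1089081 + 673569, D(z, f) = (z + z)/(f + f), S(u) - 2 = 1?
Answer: -36265/248138 ≈ -0.14615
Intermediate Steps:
S(u) = 3 (S(u) = 2 + 1 = 3)
D(z, f) = z/f (D(z, f) = (2*z)/((2*f)) = (2*z)*(1/(2*f)) = z/f)
x = 1762650
(-2415420 + x)/(N(1153, D(-45, S(-6))) + 4465346) = (-2415420 + 1762650)/((-45/3 + 1153) + 4465346) = -652770/((-45*1/3 + 1153) + 4465346) = -652770/((-15 + 1153) + 4465346) = -652770/(1138 + 4465346) = -652770/4466484 = -652770*1/4466484 = -36265/248138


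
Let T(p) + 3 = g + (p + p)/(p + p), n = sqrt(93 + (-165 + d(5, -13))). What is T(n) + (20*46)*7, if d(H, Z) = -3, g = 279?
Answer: 6717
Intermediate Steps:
n = 5*I*sqrt(3) (n = sqrt(93 + (-165 - 3)) = sqrt(93 - 168) = sqrt(-75) = 5*I*sqrt(3) ≈ 8.6602*I)
T(p) = 277 (T(p) = -3 + (279 + (p + p)/(p + p)) = -3 + (279 + (2*p)/((2*p))) = -3 + (279 + (2*p)*(1/(2*p))) = -3 + (279 + 1) = -3 + 280 = 277)
T(n) + (20*46)*7 = 277 + (20*46)*7 = 277 + 920*7 = 277 + 6440 = 6717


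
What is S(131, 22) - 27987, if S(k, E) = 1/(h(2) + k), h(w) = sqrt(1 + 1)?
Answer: -480228802/17159 - sqrt(2)/17159 ≈ -27987.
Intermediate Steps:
h(w) = sqrt(2)
S(k, E) = 1/(k + sqrt(2)) (S(k, E) = 1/(sqrt(2) + k) = 1/(k + sqrt(2)))
S(131, 22) - 27987 = 1/(131 + sqrt(2)) - 27987 = -27987 + 1/(131 + sqrt(2))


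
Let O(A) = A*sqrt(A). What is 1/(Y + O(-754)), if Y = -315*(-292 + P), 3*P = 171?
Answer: 74025/5908361689 + 754*I*sqrt(754)/5908361689 ≈ 1.2529e-5 + 3.5042e-6*I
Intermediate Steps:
P = 57 (P = (1/3)*171 = 57)
O(A) = A**(3/2)
Y = 74025 (Y = -315*(-292 + 57) = -315*(-235) = 74025)
1/(Y + O(-754)) = 1/(74025 + (-754)**(3/2)) = 1/(74025 - 754*I*sqrt(754))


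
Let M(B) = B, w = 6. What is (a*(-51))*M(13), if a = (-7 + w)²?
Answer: -663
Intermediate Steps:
a = 1 (a = (-7 + 6)² = (-1)² = 1)
(a*(-51))*M(13) = (1*(-51))*13 = -51*13 = -663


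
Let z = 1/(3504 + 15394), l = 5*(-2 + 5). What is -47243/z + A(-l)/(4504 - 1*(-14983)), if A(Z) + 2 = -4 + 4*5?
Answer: -17397958796204/19487 ≈ -8.9280e+8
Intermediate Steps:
l = 15 (l = 5*3 = 15)
A(Z) = 14 (A(Z) = -2 + (-4 + 4*5) = -2 + (-4 + 20) = -2 + 16 = 14)
z = 1/18898 ≈ 5.2916e-5
-47243/z + A(-l)/(4504 - 1*(-14983)) = -47243/1/18898 + 14/(4504 - 1*(-14983)) = -47243*18898 + 14/(4504 + 14983) = -892798214 + 14/19487 = -17397958796204/19487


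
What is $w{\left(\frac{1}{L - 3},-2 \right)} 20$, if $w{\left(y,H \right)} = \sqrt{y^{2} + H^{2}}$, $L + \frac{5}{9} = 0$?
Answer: $\frac{5 \sqrt{4177}}{8} \approx 40.394$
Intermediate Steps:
$L = - \frac{5}{9}$ ($L = - \frac{5}{9} + 0 = - \frac{5}{9} \approx -0.55556$)
$w{\left(y,H \right)} = \sqrt{H^{2} + y^{2}}$
$w{\left(\frac{1}{L - 3},-2 \right)} 20 = \sqrt{\left(-2\right)^{2} + \left(\frac{1}{- \frac{5}{9} - 3}\right)^{2}} \cdot 20 = \sqrt{4 + \left(\frac{1}{- \frac{32}{9}}\right)^{2}} \cdot 20 = \sqrt{4 + \left(- \frac{9}{32}\right)^{2}} \cdot 20 = \sqrt{4 + \frac{81}{1024}} \cdot 20 = \sqrt{\frac{4177}{1024}} \cdot 20 = \frac{\sqrt{4177}}{32} \cdot 20 = \frac{5 \sqrt{4177}}{8}$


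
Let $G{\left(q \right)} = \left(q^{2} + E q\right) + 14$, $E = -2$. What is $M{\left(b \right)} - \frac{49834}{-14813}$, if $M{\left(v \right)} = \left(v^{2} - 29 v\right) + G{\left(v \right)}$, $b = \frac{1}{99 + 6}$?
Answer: $\frac{2787619711}{163313325} \approx 17.069$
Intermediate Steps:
$b = \frac{1}{105} \approx 0.0095238$
$G{\left(q \right)} = 14 + q^{2} - 2 q$ ($G{\left(q \right)} = \left(q^{2} - 2 q\right) + 14 = 14 + q^{2} - 2 q$)
$M{\left(v \right)} = 14 - 31 v + 2 v^{2}$ ($M{\left(v \right)} = \left(v^{2} - 29 v\right) + \left(14 + v^{2} - 2 v\right) = 14 - 31 v + 2 v^{2}$)
$M{\left(b \right)} - \frac{49834}{-14813} = \left(14 - \frac{31}{105} + \frac{2}{11025}\right) - \frac{49834}{-14813} = \left(14 - \frac{31}{105} + 2 \cdot \frac{1}{11025}\right) - - \frac{49834}{14813} = \left(14 - \frac{31}{105} + \frac{2}{11025}\right) + \frac{49834}{14813} = \frac{151097}{11025} + \frac{49834}{14813} = \frac{2787619711}{163313325}$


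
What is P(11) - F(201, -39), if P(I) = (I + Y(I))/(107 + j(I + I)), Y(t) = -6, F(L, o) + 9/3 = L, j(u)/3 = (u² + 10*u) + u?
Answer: -90485/457 ≈ -198.00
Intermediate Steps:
j(u) = 3*u² + 33*u (j(u) = 3*((u² + 10*u) + u) = 3*(u² + 11*u) = 3*u² + 33*u)
F(L, o) = -3 + L
P(I) = (-6 + I)/(107 + 6*I*(11 + 2*I)) (P(I) = (I - 6)/(107 + 3*(I + I)*(11 + (I + I))) = (-6 + I)/(107 + 3*(2*I)*(11 + 2*I)) = (-6 + I)/(107 + 6*I*(11 + 2*I)))
P(11) - F(201, -39) = (-6 + 11)/(107 + 6*11*(11 + 2*11)) - (-3 + 201) = 5/(107 + 6*11*(11 + 22)) - 1*198 = 5/(107 + 6*11*33) - 198 = 5/(107 + 2178) - 198 = 5/2285 - 198 = (1/2285)*5 - 198 = 1/457 - 198 = -90485/457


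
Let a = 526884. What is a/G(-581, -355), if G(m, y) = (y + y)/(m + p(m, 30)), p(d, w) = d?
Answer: 306119604/355 ≈ 8.6231e+5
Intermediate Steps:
G(m, y) = y/m (G(m, y) = (y + y)/(m + m) = (2*y)/((2*m)) = (2*y)*(1/(2*m)) = y/m)
a/G(-581, -355) = 526884/((-355/(-581))) = 526884/((-355*(-1/581))) = 526884/(355/581) = 526884*(581/355) = 306119604/355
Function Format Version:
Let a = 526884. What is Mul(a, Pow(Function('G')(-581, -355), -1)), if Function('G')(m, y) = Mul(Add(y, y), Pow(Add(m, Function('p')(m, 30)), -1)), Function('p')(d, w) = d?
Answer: Rational(306119604, 355) ≈ 8.6231e+5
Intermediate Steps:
Function('G')(m, y) = Mul(y, Pow(m, -1)) (Function('G')(m, y) = Mul(Add(y, y), Pow(Add(m, m), -1)) = Mul(Mul(2, y), Pow(Mul(2, m), -1)) = Mul(Mul(2, y), Mul(Rational(1, 2), Pow(m, -1))) = Mul(y, Pow(m, -1)))
Mul(a, Pow(Function('G')(-581, -355), -1)) = Mul(526884, Pow(Mul(-355, Pow(-581, -1)), -1)) = Mul(526884, Pow(Mul(-355, Rational(-1, 581)), -1)) = Mul(526884, Pow(Rational(355, 581), -1)) = Mul(526884, Rational(581, 355)) = Rational(306119604, 355)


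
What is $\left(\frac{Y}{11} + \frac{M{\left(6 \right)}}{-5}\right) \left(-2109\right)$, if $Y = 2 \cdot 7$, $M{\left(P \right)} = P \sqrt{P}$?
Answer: $- \frac{29526}{11} + \frac{12654 \sqrt{6}}{5} \approx 3515.0$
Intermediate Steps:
$M{\left(P \right)} = P^{\frac{3}{2}}$
$Y = 14$
$\left(\frac{Y}{11} + \frac{M{\left(6 \right)}}{-5}\right) \left(-2109\right) = \left(\frac{14}{11} + \frac{6^{\frac{3}{2}}}{-5}\right) \left(-2109\right) = \left(14 \cdot \frac{1}{11} + 6 \sqrt{6} \left(- \frac{1}{5}\right)\right) \left(-2109\right) = \left(\frac{14}{11} - \frac{6 \sqrt{6}}{5}\right) \left(-2109\right) = - \frac{29526}{11} + \frac{12654 \sqrt{6}}{5}$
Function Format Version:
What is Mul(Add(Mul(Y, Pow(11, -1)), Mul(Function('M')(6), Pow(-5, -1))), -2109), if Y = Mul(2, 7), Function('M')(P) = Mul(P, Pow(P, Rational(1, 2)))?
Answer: Add(Rational(-29526, 11), Mul(Rational(12654, 5), Pow(6, Rational(1, 2)))) ≈ 3515.0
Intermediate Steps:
Function('M')(P) = Pow(P, Rational(3, 2))
Y = 14
Mul(Add(Mul(Y, Pow(11, -1)), Mul(Function('M')(6), Pow(-5, -1))), -2109) = Mul(Add(Mul(14, Pow(11, -1)), Mul(Pow(6, Rational(3, 2)), Pow(-5, -1))), -2109) = Mul(Add(Mul(14, Rational(1, 11)), Mul(Mul(6, Pow(6, Rational(1, 2))), Rational(-1, 5))), -2109) = Mul(Add(Rational(14, 11), Mul(Rational(-6, 5), Pow(6, Rational(1, 2)))), -2109) = Add(Rational(-29526, 11), Mul(Rational(12654, 5), Pow(6, Rational(1, 2))))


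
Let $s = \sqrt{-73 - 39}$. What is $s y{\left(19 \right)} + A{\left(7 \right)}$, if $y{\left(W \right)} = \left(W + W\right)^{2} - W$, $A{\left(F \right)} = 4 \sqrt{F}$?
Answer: $\sqrt{7} \left(4 + 5700 i\right) \approx 10.583 + 15081.0 i$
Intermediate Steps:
$y{\left(W \right)} = - W + 4 W^{2}$ ($y{\left(W \right)} = \left(2 W\right)^{2} - W = 4 W^{2} - W = - W + 4 W^{2}$)
$s = 4 i \sqrt{7}$ ($s = \sqrt{-112} = 4 i \sqrt{7} \approx 10.583 i$)
$s y{\left(19 \right)} + A{\left(7 \right)} = 4 i \sqrt{7} \cdot 19 \left(-1 + 4 \cdot 19\right) + 4 \sqrt{7} = 4 i \sqrt{7} \cdot 19 \left(-1 + 76\right) + 4 \sqrt{7} = 4 i \sqrt{7} \cdot 19 \cdot 75 + 4 \sqrt{7} = 4 i \sqrt{7} \cdot 1425 + 4 \sqrt{7} = 5700 i \sqrt{7} + 4 \sqrt{7} = 4 \sqrt{7} + 5700 i \sqrt{7}$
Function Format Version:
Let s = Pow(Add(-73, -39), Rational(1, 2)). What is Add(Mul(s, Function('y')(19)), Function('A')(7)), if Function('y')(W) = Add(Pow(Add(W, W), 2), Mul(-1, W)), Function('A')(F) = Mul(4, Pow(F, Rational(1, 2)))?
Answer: Mul(Pow(7, Rational(1, 2)), Add(4, Mul(5700, I))) ≈ Add(10.583, Mul(15081., I))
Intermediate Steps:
Function('y')(W) = Add(Mul(-1, W), Mul(4, Pow(W, 2))) (Function('y')(W) = Add(Pow(Mul(2, W), 2), Mul(-1, W)) = Add(Mul(4, Pow(W, 2)), Mul(-1, W)) = Add(Mul(-1, W), Mul(4, Pow(W, 2))))
s = Mul(4, I, Pow(7, Rational(1, 2))) (s = Pow(-112, Rational(1, 2)) = Mul(4, I, Pow(7, Rational(1, 2))) ≈ Mul(10.583, I))
Add(Mul(s, Function('y')(19)), Function('A')(7)) = Add(Mul(Mul(4, I, Pow(7, Rational(1, 2))), Mul(19, Add(-1, Mul(4, 19)))), Mul(4, Pow(7, Rational(1, 2)))) = Add(Mul(Mul(4, I, Pow(7, Rational(1, 2))), Mul(19, Add(-1, 76))), Mul(4, Pow(7, Rational(1, 2)))) = Add(Mul(Mul(4, I, Pow(7, Rational(1, 2))), Mul(19, 75)), Mul(4, Pow(7, Rational(1, 2)))) = Add(Mul(Mul(4, I, Pow(7, Rational(1, 2))), 1425), Mul(4, Pow(7, Rational(1, 2)))) = Add(Mul(5700, I, Pow(7, Rational(1, 2))), Mul(4, Pow(7, Rational(1, 2)))) = Add(Mul(4, Pow(7, Rational(1, 2))), Mul(5700, I, Pow(7, Rational(1, 2))))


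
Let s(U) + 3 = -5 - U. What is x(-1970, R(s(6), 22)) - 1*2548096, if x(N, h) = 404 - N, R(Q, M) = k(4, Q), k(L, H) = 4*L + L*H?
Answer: -2545722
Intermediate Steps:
s(U) = -8 - U (s(U) = -3 + (-5 - U) = -8 - U)
k(L, H) = 4*L + H*L
R(Q, M) = 16 + 4*Q (R(Q, M) = 4*(4 + Q) = 16 + 4*Q)
x(-1970, R(s(6), 22)) - 1*2548096 = (404 - 1*(-1970)) - 1*2548096 = (404 + 1970) - 2548096 = 2374 - 2548096 = -2545722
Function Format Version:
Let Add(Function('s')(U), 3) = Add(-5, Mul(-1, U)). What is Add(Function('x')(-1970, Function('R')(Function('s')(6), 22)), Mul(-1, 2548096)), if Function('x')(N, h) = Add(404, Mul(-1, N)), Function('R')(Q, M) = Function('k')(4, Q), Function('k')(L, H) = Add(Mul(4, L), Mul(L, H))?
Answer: -2545722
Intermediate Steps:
Function('s')(U) = Add(-8, Mul(-1, U)) (Function('s')(U) = Add(-3, Add(-5, Mul(-1, U))) = Add(-8, Mul(-1, U)))
Function('k')(L, H) = Add(Mul(4, L), Mul(H, L))
Function('R')(Q, M) = Add(16, Mul(4, Q)) (Function('R')(Q, M) = Mul(4, Add(4, Q)) = Add(16, Mul(4, Q)))
Add(Function('x')(-1970, Function('R')(Function('s')(6), 22)), Mul(-1, 2548096)) = Add(Add(404, Mul(-1, -1970)), Mul(-1, 2548096)) = Add(Add(404, 1970), -2548096) = Add(2374, -2548096) = -2545722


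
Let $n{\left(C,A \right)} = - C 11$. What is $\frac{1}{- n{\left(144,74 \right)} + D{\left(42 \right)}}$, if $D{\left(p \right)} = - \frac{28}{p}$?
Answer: $\frac{3}{4750} \approx 0.00063158$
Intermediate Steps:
$n{\left(C,A \right)} = - 11 C$
$\frac{1}{- n{\left(144,74 \right)} + D{\left(42 \right)}} = \frac{1}{- \left(-11\right) 144 - \frac{28}{42}} = \frac{1}{\left(-1\right) \left(-1584\right) - \frac{2}{3}} = \frac{1}{1584 - \frac{2}{3}} = \frac{1}{\frac{4750}{3}} = \frac{3}{4750}$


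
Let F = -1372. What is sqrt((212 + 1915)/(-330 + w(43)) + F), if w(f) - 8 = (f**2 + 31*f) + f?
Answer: I*sqrt(11556230467)/2903 ≈ 37.031*I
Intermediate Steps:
w(f) = 8 + f**2 + 32*f (w(f) = 8 + ((f**2 + 31*f) + f) = 8 + (f**2 + 32*f) = 8 + f**2 + 32*f)
sqrt((212 + 1915)/(-330 + w(43)) + F) = sqrt((212 + 1915)/(-330 + (8 + 43**2 + 32*43)) - 1372) = sqrt(2127/(-330 + (8 + 1849 + 1376)) - 1372) = sqrt(2127/(-330 + 3233) - 1372) = sqrt(2127/2903 - 1372) = sqrt(-3980789/2903) = I*sqrt(11556230467)/2903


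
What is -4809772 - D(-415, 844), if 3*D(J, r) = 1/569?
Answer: -8210280805/1707 ≈ -4.8098e+6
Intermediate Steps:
D(J, r) = 1/1707 (D(J, r) = (1/3)/569 = (1/3)*(1/569) = 1/1707)
-4809772 - D(-415, 844) = -4809772 - 1*1/1707 = -4809772 - 1/1707 = -8210280805/1707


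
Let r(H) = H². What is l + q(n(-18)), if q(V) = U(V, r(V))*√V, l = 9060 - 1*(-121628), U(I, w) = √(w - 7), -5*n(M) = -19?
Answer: 130688 + √17670/25 ≈ 1.3069e+5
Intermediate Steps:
n(M) = 19/5 (n(M) = -⅕*(-19) = 19/5)
U(I, w) = √(-7 + w)
l = 130688 (l = 9060 + 121628 = 130688)
q(V) = √V*√(-7 + V²) (q(V) = √(-7 + V²)*√V = √V*√(-7 + V²))
l + q(n(-18)) = 130688 + √(19/5)*√(-7 + (19/5)²) = 130688 + (√95/5)*√(-7 + 361/25) = 130688 + (√95/5)*√(186/25) = 130688 + (√95/5)*(√186/5) = 130688 + √17670/25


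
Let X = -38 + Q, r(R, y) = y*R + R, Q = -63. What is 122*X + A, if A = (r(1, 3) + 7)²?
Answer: -12201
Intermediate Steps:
r(R, y) = R + R*y (r(R, y) = R*y + R = R + R*y)
A = 121 (A = (1*(1 + 3) + 7)² = (1*4 + 7)² = (4 + 7)² = 11² = 121)
X = -101 (X = -38 - 63 = -101)
122*X + A = 122*(-101) + 121 = -12322 + 121 = -12201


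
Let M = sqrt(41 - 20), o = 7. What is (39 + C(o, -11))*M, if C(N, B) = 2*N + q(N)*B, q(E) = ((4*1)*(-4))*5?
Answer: 933*sqrt(21) ≈ 4275.5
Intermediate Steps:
q(E) = -80 (q(E) = (4*(-4))*5 = -16*5 = -80)
C(N, B) = -80*B + 2*N (C(N, B) = 2*N - 80*B = -80*B + 2*N)
M = sqrt(21) ≈ 4.5826
(39 + C(o, -11))*M = (39 + (-80*(-11) + 2*7))*sqrt(21) = (39 + (880 + 14))*sqrt(21) = (39 + 894)*sqrt(21) = 933*sqrt(21)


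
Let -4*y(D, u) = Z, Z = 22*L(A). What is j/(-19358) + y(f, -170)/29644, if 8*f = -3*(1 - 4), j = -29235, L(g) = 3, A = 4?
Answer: 866322933/573848552 ≈ 1.5097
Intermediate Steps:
f = 9/8 (f = (-3*(1 - 4))/8 = (-3*(-3))/8 = (⅛)*9 = 9/8 ≈ 1.1250)
Z = 66 (Z = 22*3 = 66)
y(D, u) = -33/2 (y(D, u) = -¼*66 = -33/2)
j/(-19358) + y(f, -170)/29644 = -29235/(-19358) - 33/2/29644 = -29235*(-1/19358) - 33/2*1/29644 = 29235/19358 - 33/59288 = 866322933/573848552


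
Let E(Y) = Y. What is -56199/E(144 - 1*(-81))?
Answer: -18733/75 ≈ -249.77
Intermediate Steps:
-56199/E(144 - 1*(-81)) = -56199/(144 - 1*(-81)) = -56199/(144 + 81) = -56199/225 = -56199*1/225 = -18733/75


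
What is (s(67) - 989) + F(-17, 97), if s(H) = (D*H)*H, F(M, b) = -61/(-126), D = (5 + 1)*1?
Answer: 3269131/126 ≈ 25945.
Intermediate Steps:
D = 6 (D = 6*1 = 6)
F(M, b) = 61/126 (F(M, b) = -61*(-1/126) = 61/126)
s(H) = 6*H**2 (s(H) = (6*H)*H = 6*H**2)
(s(67) - 989) + F(-17, 97) = (6*67**2 - 989) + 61/126 = (6*4489 - 989) + 61/126 = (26934 - 989) + 61/126 = 25945 + 61/126 = 3269131/126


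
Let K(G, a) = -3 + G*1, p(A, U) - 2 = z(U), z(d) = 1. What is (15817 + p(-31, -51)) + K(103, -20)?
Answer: 15920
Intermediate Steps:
p(A, U) = 3 (p(A, U) = 2 + 1 = 3)
K(G, a) = -3 + G
(15817 + p(-31, -51)) + K(103, -20) = (15817 + 3) + (-3 + 103) = 15820 + 100 = 15920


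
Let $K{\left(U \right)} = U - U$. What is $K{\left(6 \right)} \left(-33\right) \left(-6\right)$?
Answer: $0$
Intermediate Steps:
$K{\left(U \right)} = 0$
$K{\left(6 \right)} \left(-33\right) \left(-6\right) = 0 \left(-33\right) \left(-6\right) = 0 \left(-6\right) = 0$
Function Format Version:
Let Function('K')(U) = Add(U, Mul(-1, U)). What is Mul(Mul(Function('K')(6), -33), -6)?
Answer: 0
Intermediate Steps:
Function('K')(U) = 0
Mul(Mul(Function('K')(6), -33), -6) = Mul(Mul(0, -33), -6) = Mul(0, -6) = 0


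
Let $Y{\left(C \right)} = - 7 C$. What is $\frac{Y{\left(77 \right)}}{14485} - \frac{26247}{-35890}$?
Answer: $\frac{72168617}{103973330} \approx 0.69411$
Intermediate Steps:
$\frac{Y{\left(77 \right)}}{14485} - \frac{26247}{-35890} = \frac{\left(-7\right) 77}{14485} - \frac{26247}{-35890} = \left(-539\right) \frac{1}{14485} - - \frac{26247}{35890} = - \frac{539}{14485} + \frac{26247}{35890} = \frac{72168617}{103973330}$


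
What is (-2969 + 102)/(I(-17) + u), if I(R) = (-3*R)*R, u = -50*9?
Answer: 2867/1317 ≈ 2.1769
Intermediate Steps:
u = -450
I(R) = -3*R²
(-2969 + 102)/(I(-17) + u) = (-2969 + 102)/(-3*(-17)² - 450) = -2867/(-3*289 - 450) = -2867/(-867 - 450) = -2867/(-1317) = -2867*(-1/1317) = 2867/1317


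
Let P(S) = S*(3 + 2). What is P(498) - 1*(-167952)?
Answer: 170442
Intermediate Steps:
P(S) = 5*S (P(S) = S*5 = 5*S)
P(498) - 1*(-167952) = 5*498 - 1*(-167952) = 2490 + 167952 = 170442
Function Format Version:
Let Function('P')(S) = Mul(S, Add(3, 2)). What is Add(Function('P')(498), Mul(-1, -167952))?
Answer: 170442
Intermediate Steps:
Function('P')(S) = Mul(5, S) (Function('P')(S) = Mul(S, 5) = Mul(5, S))
Add(Function('P')(498), Mul(-1, -167952)) = Add(Mul(5, 498), Mul(-1, -167952)) = Add(2490, 167952) = 170442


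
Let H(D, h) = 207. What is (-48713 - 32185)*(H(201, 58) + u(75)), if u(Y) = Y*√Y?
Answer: -16745886 - 30336750*√3 ≈ -6.9291e+7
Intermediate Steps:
u(Y) = Y^(3/2)
(-48713 - 32185)*(H(201, 58) + u(75)) = (-48713 - 32185)*(207 + 75^(3/2)) = -80898*(207 + 375*√3) = -16745886 - 30336750*√3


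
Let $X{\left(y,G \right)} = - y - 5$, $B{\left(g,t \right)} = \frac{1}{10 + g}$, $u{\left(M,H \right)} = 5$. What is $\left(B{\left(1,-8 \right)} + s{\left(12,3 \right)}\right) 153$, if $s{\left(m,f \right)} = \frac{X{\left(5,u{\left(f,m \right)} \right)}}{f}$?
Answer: $- \frac{5457}{11} \approx -496.09$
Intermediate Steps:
$X{\left(y,G \right)} = -5 - y$
$s{\left(m,f \right)} = - \frac{10}{f}$ ($s{\left(m,f \right)} = \frac{-5 - 5}{f} = - \frac{10}{f}$)
$\left(B{\left(1,-8 \right)} + s{\left(12,3 \right)}\right) 153 = \left(\frac{1}{10 + 1} - \frac{10}{3}\right) 153 = \left(\frac{1}{11} - \frac{10}{3}\right) 153 = \left(- \frac{107}{33}\right) 153 = - \frac{5457}{11}$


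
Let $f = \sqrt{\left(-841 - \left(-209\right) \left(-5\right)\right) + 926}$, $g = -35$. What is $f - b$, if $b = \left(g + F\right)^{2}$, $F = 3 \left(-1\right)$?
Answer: $-1444 + 8 i \sqrt{15} \approx -1444.0 + 30.984 i$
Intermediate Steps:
$F = -3$
$f = 8 i \sqrt{15}$ ($f = \sqrt{\left(-841 - 1045\right) + 926} = \sqrt{-1886 + 926} = \sqrt{-960} = 8 i \sqrt{15} \approx 30.984 i$)
$b = 1444$ ($b = \left(-35 - 3\right)^{2} = \left(-38\right)^{2} = 1444$)
$f - b = 8 i \sqrt{15} - 1444 = -1444 + 8 i \sqrt{15}$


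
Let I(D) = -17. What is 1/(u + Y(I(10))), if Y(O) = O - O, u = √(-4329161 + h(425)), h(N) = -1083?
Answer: -I*√1082561/2165122 ≈ -0.00048056*I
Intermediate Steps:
u = 2*I*√1082561 (u = √(-4329161 - 1083) = √(-4330244) = 2*I*√1082561 ≈ 2080.9*I)
Y(O) = 0
1/(u + Y(I(10))) = 1/(2*I*√1082561 + 0) = 1/(2*I*√1082561) = -I*√1082561/2165122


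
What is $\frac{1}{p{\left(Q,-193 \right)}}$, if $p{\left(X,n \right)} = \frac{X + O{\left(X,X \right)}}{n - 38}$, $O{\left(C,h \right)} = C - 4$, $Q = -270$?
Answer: $\frac{231}{544} \approx 0.42463$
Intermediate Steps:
$O{\left(C,h \right)} = -4 + C$ ($O{\left(C,h \right)} = C - 4 = -4 + C$)
$p{\left(X,n \right)} = \frac{-4 + 2 X}{-38 + n}$ ($p{\left(X,n \right)} = \frac{X + \left(-4 + X\right)}{n - 38} = \frac{-4 + 2 X}{-38 + n}$)
$\frac{1}{p{\left(Q,-193 \right)}} = \frac{1}{2 \frac{1}{-38 - 193} \left(-2 - 270\right)} = \frac{1}{2 \frac{1}{-231} \left(-272\right)} = \frac{1}{2 \left(- \frac{1}{231}\right) \left(-272\right)} = \frac{1}{\frac{544}{231}} = \frac{231}{544}$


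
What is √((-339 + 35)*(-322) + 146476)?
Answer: 2*√61091 ≈ 494.33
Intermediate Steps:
√((-339 + 35)*(-322) + 146476) = √(-304*(-322) + 146476) = √(97888 + 146476) = √244364 = 2*√61091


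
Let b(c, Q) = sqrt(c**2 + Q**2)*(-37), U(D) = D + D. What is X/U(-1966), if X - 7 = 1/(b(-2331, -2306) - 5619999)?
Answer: -220987686979157/124131943899983056 - 37*sqrt(10751197)/124131943899983056 ≈ -0.0017803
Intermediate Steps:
U(D) = 2*D
b(c, Q) = -37*sqrt(Q**2 + c**2) (b(c, Q) = sqrt(Q**2 + c**2)*(-37) = -37*sqrt(Q**2 + c**2))
X = 7 + 1/(-5619999 - 37*sqrt(10751197)) (X = 7 + 1/(-37*sqrt((-2306)**2 + (-2331)**2) - 5619999) = 7 + 1/(-37*sqrt(5317636 + 5433561) - 5619999) = 7 + 1/(-37*sqrt(10751197) - 5619999) = 7 + 1/(-5619999 - 37*sqrt(10751197)) ≈ 7.0000)
X/U(-1966) = (220987686979157/31569670371308 + 37*sqrt(10751197)/31569670371308)/((2*(-1966))) = (220987686979157/31569670371308 + 37*sqrt(10751197)/31569670371308)/(-3932) = (220987686979157/31569670371308 + 37*sqrt(10751197)/31569670371308)*(-1/3932) = -220987686979157/124131943899983056 - 37*sqrt(10751197)/124131943899983056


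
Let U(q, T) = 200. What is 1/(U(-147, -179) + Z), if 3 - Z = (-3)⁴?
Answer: 1/122 ≈ 0.0081967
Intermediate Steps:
Z = -78 (Z = 3 - 1*(-3)⁴ = 3 - 1*81 = 3 - 81 = -78)
1/(U(-147, -179) + Z) = 1/(200 - 78) = 1/122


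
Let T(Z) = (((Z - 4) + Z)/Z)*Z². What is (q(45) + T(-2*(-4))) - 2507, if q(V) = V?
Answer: -2366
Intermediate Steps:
T(Z) = Z*(-4 + 2*Z) (T(Z) = (((-4 + Z) + Z)/Z)*Z² = ((-4 + 2*Z)/Z)*Z² = Z*(-4 + 2*Z))
(q(45) + T(-2*(-4))) - 2507 = (45 + 2*(-2*(-4))*(-2 - 2*(-4))) - 2507 = (45 + 2*8*(-2 + 8)) - 2507 = (45 + 2*8*6) - 2507 = (45 + 96) - 2507 = 141 - 2507 = -2366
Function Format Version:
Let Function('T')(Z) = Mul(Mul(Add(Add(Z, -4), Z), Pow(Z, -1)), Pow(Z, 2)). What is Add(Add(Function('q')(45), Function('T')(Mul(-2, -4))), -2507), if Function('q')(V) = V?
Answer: -2366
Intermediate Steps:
Function('T')(Z) = Mul(Z, Add(-4, Mul(2, Z))) (Function('T')(Z) = Mul(Mul(Add(Add(-4, Z), Z), Pow(Z, -1)), Pow(Z, 2)) = Mul(Mul(Add(-4, Mul(2, Z)), Pow(Z, -1)), Pow(Z, 2)) = Mul(Mul(Pow(Z, -1), Add(-4, Mul(2, Z))), Pow(Z, 2)) = Mul(Z, Add(-4, Mul(2, Z))))
Add(Add(Function('q')(45), Function('T')(Mul(-2, -4))), -2507) = Add(Add(45, Mul(2, Mul(-2, -4), Add(-2, Mul(-2, -4)))), -2507) = Add(Add(45, Mul(2, 8, Add(-2, 8))), -2507) = Add(Add(45, Mul(2, 8, 6)), -2507) = Add(Add(45, 96), -2507) = Add(141, -2507) = -2366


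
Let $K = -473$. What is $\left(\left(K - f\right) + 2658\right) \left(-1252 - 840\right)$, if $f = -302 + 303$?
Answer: $-4568928$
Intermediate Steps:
$f = 1$
$\left(\left(K - f\right) + 2658\right) \left(-1252 - 840\right) = \left(\left(-473 - 1\right) + 2658\right) \left(-1252 - 840\right) = \left(\left(-473 - 1\right) + 2658\right) \left(-2092\right) = \left(-474 + 2658\right) \left(-2092\right) = 2184 \left(-2092\right) = -4568928$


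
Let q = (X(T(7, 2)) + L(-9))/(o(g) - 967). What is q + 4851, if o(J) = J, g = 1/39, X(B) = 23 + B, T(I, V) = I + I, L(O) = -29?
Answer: 22867575/4714 ≈ 4851.0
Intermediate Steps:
T(I, V) = 2*I
g = 1/39 ≈ 0.025641
q = -39/4714 (q = ((23 + 2*7) - 29)/(1/39 - 967) = ((23 + 14) - 29)/(-37712/39) = (37 - 29)*(-39/37712) = 8*(-39/37712) = -39/4714 ≈ -0.0082732)
q + 4851 = -39/4714 + 4851 = 22867575/4714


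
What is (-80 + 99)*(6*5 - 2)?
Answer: 532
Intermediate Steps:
(-80 + 99)*(6*5 - 2) = 19*(30 - 2) = 19*28 = 532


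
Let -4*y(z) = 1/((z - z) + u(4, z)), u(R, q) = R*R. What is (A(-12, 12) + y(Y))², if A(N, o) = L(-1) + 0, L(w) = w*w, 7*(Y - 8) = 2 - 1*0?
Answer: 3969/4096 ≈ 0.96899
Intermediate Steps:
Y = 58/7 (Y = 8 + (2 - 1*0)/7 = 8 + (2 + 0)/7 = 8 + (⅐)*2 = 8 + 2/7 = 58/7 ≈ 8.2857)
L(w) = w²
A(N, o) = 1 (A(N, o) = (-1)² + 0 = 1 + 0 = 1)
u(R, q) = R²
y(z) = -1/64 (y(z) = -1/(4*((z - z) + 4²)) = -1/(4*(0 + 16)) = -¼/16 = -¼*1/16 = -1/64)
(A(-12, 12) + y(Y))² = (1 - 1/64)² = (63/64)² = 3969/4096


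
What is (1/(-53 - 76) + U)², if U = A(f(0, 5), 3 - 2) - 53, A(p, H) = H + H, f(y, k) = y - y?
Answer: 43296400/16641 ≈ 2601.8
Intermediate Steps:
f(y, k) = 0
A(p, H) = 2*H
U = -51 (U = 2*(3 - 2) - 53 = 2*1 - 53 = 2 - 53 = -51)
(1/(-53 - 76) + U)² = (1/(-53 - 76) - 51)² = (1/(-129) - 51)² = (-1/129 - 51)² = (-6580/129)² = 43296400/16641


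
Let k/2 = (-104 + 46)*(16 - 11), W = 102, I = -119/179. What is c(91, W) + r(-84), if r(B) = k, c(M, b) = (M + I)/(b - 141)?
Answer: -1355050/2327 ≈ -582.32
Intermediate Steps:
I = -119/179 (I = -119*1/179 = -119/179 ≈ -0.66480)
k = -580 (k = 2*((-104 + 46)*(16 - 11)) = 2*(-58*5) = 2*(-290) = -580)
c(M, b) = (-119/179 + M)/(-141 + b) (c(M, b) = (M - 119/179)/(b - 141) = (-119/179 + M)/(-141 + b))
r(B) = -580
c(91, W) + r(-84) = (-119/179 + 91)/(-141 + 102) - 580 = (16170/179)/(-39) - 580 = -1/39*16170/179 - 580 = -5390/2327 - 580 = -1355050/2327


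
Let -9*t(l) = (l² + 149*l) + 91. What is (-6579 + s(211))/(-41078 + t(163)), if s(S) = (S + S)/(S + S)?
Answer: 59202/420649 ≈ 0.14074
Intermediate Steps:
s(S) = 1 (s(S) = (2*S)/((2*S)) = (2*S)*(1/(2*S)) = 1)
t(l) = -91/9 - 149*l/9 - l²/9 (t(l) = -((l² + 149*l) + 91)/9 = -(91 + l² + 149*l)/9 = -91/9 - 149*l/9 - l²/9)
(-6579 + s(211))/(-41078 + t(163)) = (-6579 + 1)/(-41078 + (-91/9 - 149/9*163 - ⅑*163²)) = -6578/(-41078 + (-91/9 - 24287/9 - ⅑*26569)) = -6578/(-41078 + (-91/9 - 24287/9 - 26569/9)) = -6578/(-41078 - 50947/9) = -6578/(-420649/9) = -6578*(-9/420649) = 59202/420649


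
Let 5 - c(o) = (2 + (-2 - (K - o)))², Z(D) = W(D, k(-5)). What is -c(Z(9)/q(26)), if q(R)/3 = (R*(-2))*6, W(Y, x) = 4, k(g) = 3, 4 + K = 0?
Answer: 600445/54756 ≈ 10.966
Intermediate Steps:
K = -4 (K = -4 + 0 = -4)
q(R) = -36*R (q(R) = 3*((R*(-2))*6) = 3*(-2*R*6) = 3*(-12*R) = -36*R)
Z(D) = 4
c(o) = 5 - (4 + o)² (c(o) = 5 - (2 + (-2 - (-4 - o)))² = 5 - (2 + (-2 + (4 + o)))² = 5 - (2 + (2 + o))² = 5 - (4 + o)²)
-c(Z(9)/q(26)) = -(5 - (4 + 4/((-36*26)))²) = -(5 - (4 + 4/(-936))²) = -(5 - (4 + 4*(-1/936))²) = -(5 - (4 - 1/234)²) = -(5 - (935/234)²) = -(5 - 1*874225/54756) = -(5 - 874225/54756) = -1*(-600445/54756) = 600445/54756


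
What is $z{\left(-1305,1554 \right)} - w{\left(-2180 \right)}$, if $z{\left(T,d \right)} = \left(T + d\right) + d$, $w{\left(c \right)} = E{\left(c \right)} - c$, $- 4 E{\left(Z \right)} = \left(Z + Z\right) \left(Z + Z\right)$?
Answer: $4752023$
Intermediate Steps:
$E{\left(Z \right)} = - Z^{2}$ ($E{\left(Z \right)} = - \frac{\left(Z + Z\right) \left(Z + Z\right)}{4} = - \frac{2 Z 2 Z}{4} = - \frac{4 Z^{2}}{4} = - Z^{2}$)
$w{\left(c \right)} = - c - c^{2}$ ($w{\left(c \right)} = - c^{2} - c = - c - c^{2}$)
$z{\left(T,d \right)} = T + 2 d$
$z{\left(-1305,1554 \right)} - w{\left(-2180 \right)} = \left(-1305 + 2 \cdot 1554\right) - - 2180 \left(-1 - -2180\right) = \left(-1305 + 3108\right) - - 2180 \left(-1 + 2180\right) = 1803 - \left(-2180\right) 2179 = 1803 - -4750220 = 1803 + 4750220 = 4752023$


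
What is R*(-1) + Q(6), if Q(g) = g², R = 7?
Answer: 29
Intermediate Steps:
R*(-1) + Q(6) = 7*(-1) + 6² = -7 + 36 = 29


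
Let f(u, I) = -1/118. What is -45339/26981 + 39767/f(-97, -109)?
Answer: -126608549725/26981 ≈ -4.6925e+6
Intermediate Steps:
f(u, I) = -1/118 (f(u, I) = -1*1/118 = -1/118)
-45339/26981 + 39767/f(-97, -109) = -45339/26981 + 39767/(-1/118) = -45339*1/26981 + 39767*(-118) = -45339/26981 - 4692506 = -126608549725/26981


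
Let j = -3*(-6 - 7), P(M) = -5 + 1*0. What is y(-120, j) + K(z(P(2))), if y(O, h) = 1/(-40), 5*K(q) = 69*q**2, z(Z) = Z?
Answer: 13799/40 ≈ 344.98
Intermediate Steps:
P(M) = -5 (P(M) = -5 + 0 = -5)
j = 39 (j = -3*(-13) = 39)
K(q) = 69*q**2/5 (K(q) = (69*q**2)/5 = 69*q**2/5)
y(O, h) = -1/40
y(-120, j) + K(z(P(2))) = -1/40 + (69/5)*(-5)**2 = -1/40 + (69/5)*25 = -1/40 + 345 = 13799/40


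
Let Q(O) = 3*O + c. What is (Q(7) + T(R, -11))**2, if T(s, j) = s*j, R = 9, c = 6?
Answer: 5184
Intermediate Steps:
Q(O) = 6 + 3*O (Q(O) = 3*O + 6 = 6 + 3*O)
T(s, j) = j*s
(Q(7) + T(R, -11))**2 = ((6 + 3*7) - 11*9)**2 = ((6 + 21) - 99)**2 = (27 - 99)**2 = (-72)**2 = 5184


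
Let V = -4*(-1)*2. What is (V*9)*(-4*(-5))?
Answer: 1440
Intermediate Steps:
V = 8 (V = 4*2 = 8)
(V*9)*(-4*(-5)) = (8*9)*(-4*(-5)) = 72*20 = 1440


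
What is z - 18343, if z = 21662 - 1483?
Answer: 1836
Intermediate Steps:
z = 20179
z - 18343 = 20179 - 18343 = 1836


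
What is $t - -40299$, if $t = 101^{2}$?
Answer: $50500$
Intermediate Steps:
$t = 10201$
$t - -40299 = 10201 - -40299 = 10201 + 40299 = 50500$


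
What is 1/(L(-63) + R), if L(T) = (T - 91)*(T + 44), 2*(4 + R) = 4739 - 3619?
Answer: 1/3482 ≈ 0.00028719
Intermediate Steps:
R = 556 (R = -4 + (4739 - 3619)/2 = -4 + (½)*1120 = -4 + 560 = 556)
L(T) = (-91 + T)*(44 + T)
1/(L(-63) + R) = 1/((-4004 + (-63)² - 47*(-63)) + 556) = 1/((-4004 + 3969 + 2961) + 556) = 1/(2926 + 556) = 1/3482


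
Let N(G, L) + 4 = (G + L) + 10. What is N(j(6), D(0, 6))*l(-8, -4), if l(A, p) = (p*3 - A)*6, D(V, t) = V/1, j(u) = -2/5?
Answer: -672/5 ≈ -134.40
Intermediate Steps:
j(u) = -⅖ (j(u) = -2*⅕ = -⅖)
D(V, t) = V (D(V, t) = V*1 = V)
l(A, p) = -6*A + 18*p (l(A, p) = (3*p - A)*6 = (-A + 3*p)*6 = -6*A + 18*p)
N(G, L) = 6 + G + L (N(G, L) = -4 + ((G + L) + 10) = -4 + (10 + G + L) = 6 + G + L)
N(j(6), D(0, 6))*l(-8, -4) = (6 - ⅖ + 0)*(-6*(-8) + 18*(-4)) = 28*(48 - 72)/5 = (28/5)*(-24) = -672/5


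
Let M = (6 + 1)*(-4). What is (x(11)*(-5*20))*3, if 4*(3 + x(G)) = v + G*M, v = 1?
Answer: 23925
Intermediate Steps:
M = -28 (M = 7*(-4) = -28)
x(G) = -11/4 - 7*G (x(G) = -3 + (1 + G*(-28))/4 = -3 + (1 - 28*G)/4 = -3 + (¼ - 7*G) = -11/4 - 7*G)
(x(11)*(-5*20))*3 = ((-11/4 - 7*11)*(-5*20))*3 = ((-11/4 - 77)*(-100))*3 = -319/4*(-100)*3 = 7975*3 = 23925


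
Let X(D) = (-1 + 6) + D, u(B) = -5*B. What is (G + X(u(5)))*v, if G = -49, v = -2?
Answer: 138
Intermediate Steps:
X(D) = 5 + D
(G + X(u(5)))*v = (-49 + (5 - 5*5))*(-2) = (-49 + (5 - 25))*(-2) = (-49 - 20)*(-2) = -69*(-2) = 138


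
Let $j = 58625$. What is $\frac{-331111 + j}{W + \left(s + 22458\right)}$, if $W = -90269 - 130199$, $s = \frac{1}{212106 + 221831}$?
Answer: $\frac{118241757382}{85923865369} \approx 1.3761$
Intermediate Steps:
$s = \frac{1}{433937} \approx 2.3045 \cdot 10^{-6}$
$W = -220468$ ($W = -90269 - 130199 = -220468$)
$\frac{-331111 + j}{W + \left(s + 22458\right)} = \frac{-331111 + 58625}{-220468 + \left(\frac{1}{433937} + 22458\right)} = - \frac{272486}{-220468 + \frac{9745357147}{433937}} = - \frac{272486}{- \frac{85923865369}{433937}} = \left(-272486\right) \left(- \frac{433937}{85923865369}\right) = \frac{118241757382}{85923865369}$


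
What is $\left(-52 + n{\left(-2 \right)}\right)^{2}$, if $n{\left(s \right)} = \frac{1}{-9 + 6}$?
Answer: $\frac{24649}{9} \approx 2738.8$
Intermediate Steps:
$n{\left(s \right)} = - \frac{1}{3}$ ($n{\left(s \right)} = \frac{1}{-3} = - \frac{1}{3}$)
$\left(-52 + n{\left(-2 \right)}\right)^{2} = \left(-52 - \frac{1}{3}\right)^{2} = \left(- \frac{157}{3}\right)^{2} = \frac{24649}{9}$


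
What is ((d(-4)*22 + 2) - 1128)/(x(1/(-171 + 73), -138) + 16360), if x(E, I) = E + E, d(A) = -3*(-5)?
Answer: -39004/801639 ≈ -0.048655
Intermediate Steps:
d(A) = 15
x(E, I) = 2*E
((d(-4)*22 + 2) - 1128)/(x(1/(-171 + 73), -138) + 16360) = ((15*22 + 2) - 1128)/(2/(-171 + 73) + 16360) = ((330 + 2) - 1128)/(2/(-98) + 16360) = (332 - 1128)/(2*(-1/98) + 16360) = -796/(-1/49 + 16360) = -796/801639/49 = -796*49/801639 = -39004/801639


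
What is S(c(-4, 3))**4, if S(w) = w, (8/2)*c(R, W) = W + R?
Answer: 1/256 ≈ 0.0039063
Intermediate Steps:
c(R, W) = R/4 + W/4 (c(R, W) = (W + R)/4 = (R + W)/4 = R/4 + W/4)
S(c(-4, 3))**4 = ((1/4)*(-4) + (1/4)*3)**4 = (-1 + 3/4)**4 = (-1/4)**4 = 1/256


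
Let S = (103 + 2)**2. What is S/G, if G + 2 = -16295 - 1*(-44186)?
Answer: 11025/27889 ≈ 0.39532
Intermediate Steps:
S = 11025 (S = 105**2 = 11025)
G = 27889 (G = -2 + (-16295 - 1*(-44186)) = -2 + (-16295 + 44186) = -2 + 27891 = 27889)
S/G = 11025/27889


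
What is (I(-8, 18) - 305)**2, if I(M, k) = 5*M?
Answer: 119025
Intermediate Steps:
(I(-8, 18) - 305)**2 = (5*(-8) - 305)**2 = (-40 - 305)**2 = (-345)**2 = 119025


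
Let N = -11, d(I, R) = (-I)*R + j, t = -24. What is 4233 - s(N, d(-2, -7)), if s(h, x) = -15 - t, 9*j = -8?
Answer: 4224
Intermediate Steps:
j = -8/9 (j = (⅑)*(-8) = -8/9 ≈ -0.88889)
d(I, R) = -8/9 - I*R (d(I, R) = (-I)*R - 8/9 = -I*R - 8/9 = -8/9 - I*R)
s(h, x) = 9 (s(h, x) = -15 - 1*(-24) = -15 + 24 = 9)
4233 - s(N, d(-2, -7)) = 4233 - 1*9 = 4233 - 9 = 4224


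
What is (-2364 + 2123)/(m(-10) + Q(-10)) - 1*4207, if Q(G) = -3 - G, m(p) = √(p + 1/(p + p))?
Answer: (-4207*√1005 + 296900*I)/(√1005 - 70*I) ≈ -4235.6 + 12.938*I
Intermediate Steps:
m(p) = √(p + 1/(2*p))
(-2364 + 2123)/(m(-10) + Q(-10)) - 1*4207 = (-2364 + 2123)/(√(2/(-10) + 4*(-10))/2 + (-3 - 1*(-10))) - 1*4207 = -241/(√(2*(-⅒) - 40)/2 + (-3 + 10)) - 4207 = -241/(√(-⅕ - 40)/2 + 7) - 4207 = -241/(√(-201/5)/2 + 7) - 4207 = -241/((I*√1005/5)/2 + 7) - 4207 = -241/(I*√1005/10 + 7) - 4207 = -241/(7 + I*√1005/10) - 4207 = -4207 - 241/(7 + I*√1005/10)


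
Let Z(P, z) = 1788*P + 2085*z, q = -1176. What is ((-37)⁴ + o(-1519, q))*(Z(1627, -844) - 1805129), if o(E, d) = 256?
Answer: -1229229547681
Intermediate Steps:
((-37)⁴ + o(-1519, q))*(Z(1627, -844) - 1805129) = ((-37)⁴ + 256)*((1788*1627 + 2085*(-844)) - 1805129) = (1874161 + 256)*((2909076 - 1759740) - 1805129) = 1874417*(1149336 - 1805129) = 1874417*(-655793) = -1229229547681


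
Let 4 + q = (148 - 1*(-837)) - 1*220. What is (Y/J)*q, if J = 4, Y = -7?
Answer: -5327/4 ≈ -1331.8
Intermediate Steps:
q = 761 (q = -4 + ((148 - 1*(-837)) - 1*220) = -4 + ((148 + 837) - 220) = -4 + (985 - 220) = -4 + 765 = 761)
(Y/J)*q = -7/4*761 = -5327/4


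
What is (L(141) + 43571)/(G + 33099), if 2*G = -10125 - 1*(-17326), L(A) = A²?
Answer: 4376/2531 ≈ 1.7290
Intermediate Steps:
G = 7201/2 (G = (-10125 - 1*(-17326))/2 = (-10125 + 17326)/2 = (½)*7201 = 7201/2 ≈ 3600.5)
(L(141) + 43571)/(G + 33099) = (141² + 43571)/(7201/2 + 33099) = (19881 + 43571)/(73399/2) = 63452*(2/73399) = 4376/2531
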